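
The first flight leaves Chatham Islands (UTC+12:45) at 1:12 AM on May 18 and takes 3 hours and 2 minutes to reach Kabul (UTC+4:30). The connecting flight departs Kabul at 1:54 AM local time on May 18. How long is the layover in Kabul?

5 hours 55 minutes

Convert departure to UTC: 1:12 AM − 12:45 = 12:27 PM UTC on May 17.
Add 3 hours 2 minutes flight time → 3:29 PM UTC.
Kabul is UTC+4:30, so local arrival = 3:29 PM + 4:30 = 7:59 PM on May 17.
Layover = 1:54 AM − 7:59 PM (+1 day) = 5 hours 55 minutes.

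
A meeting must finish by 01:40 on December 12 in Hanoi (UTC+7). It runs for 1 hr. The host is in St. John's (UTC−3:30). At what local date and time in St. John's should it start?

Target end time in UTC: 01:40 − 7:00 = 18:40 on Dec 11.
Subtract 1 hour → start 17:40 UTC on Dec 11.
St. John's is UTC−3:30: 17:40 − 3:30 = 14:10 on Dec 11.

14:10 on December 11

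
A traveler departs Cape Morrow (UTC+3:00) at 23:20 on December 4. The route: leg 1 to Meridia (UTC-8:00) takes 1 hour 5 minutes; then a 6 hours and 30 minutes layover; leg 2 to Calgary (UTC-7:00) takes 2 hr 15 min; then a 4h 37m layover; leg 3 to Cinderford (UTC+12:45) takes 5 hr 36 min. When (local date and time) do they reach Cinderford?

Convert departure to UTC: 23:20 − 3:00 = 20:20 UTC on Dec 4.
Add 1 hour and 5 minutes leg 1 → 21:25 UTC.
Add 6 hours and 30 minutes layover in Meridia → 03:55 UTC (Dec 5).
Add 2 hours 15 minutes leg 2 → 06:10 UTC.
Add 4 hours and 37 minutes layover in Calgary → 10:47 UTC.
Add 5 hours 36 minutes leg 3 → 16:23 UTC.
Cinderford is UTC+12:45, so local arrival = 16:23 + 12:45 = 05:08 on Dec 6.

05:08 on December 6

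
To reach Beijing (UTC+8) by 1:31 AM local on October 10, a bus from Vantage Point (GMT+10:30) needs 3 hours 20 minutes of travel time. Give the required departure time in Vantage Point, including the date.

Target arrival in UTC: 1:31 AM − 8:00 = 5:31 PM on Oct 9.
Subtract 3 hours 20 minutes → departure 2:11 PM UTC on Oct 9.
Vantage Point is UTC+10:30: 2:11 PM + 10:30 = 12:41 AM on Oct 10.

12:41 AM on Oct 10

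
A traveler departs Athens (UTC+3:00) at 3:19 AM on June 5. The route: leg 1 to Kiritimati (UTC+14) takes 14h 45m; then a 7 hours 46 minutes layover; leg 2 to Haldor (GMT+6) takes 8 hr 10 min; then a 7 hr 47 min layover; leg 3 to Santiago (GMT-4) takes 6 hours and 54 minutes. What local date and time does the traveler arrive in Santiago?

Convert departure to UTC: 3:19 AM − 3:00 = 12:19 AM UTC on Jun 5.
Add 14 hours 45 minutes leg 1 → 3:04 PM UTC.
Add 7 hours 46 minutes layover in Kiritimati → 10:50 PM UTC.
Add 8 hours and 10 minutes leg 2 → 7:00 AM UTC (Jun 6).
Add 7 hours 47 minutes layover in Haldor → 2:47 PM UTC.
Add 6 hours and 54 minutes leg 3 → 9:41 PM UTC.
Santiago is UTC−4:00, so local arrival = 9:41 PM − 4:00 = 5:41 PM on Jun 6.

5:41 PM on June 6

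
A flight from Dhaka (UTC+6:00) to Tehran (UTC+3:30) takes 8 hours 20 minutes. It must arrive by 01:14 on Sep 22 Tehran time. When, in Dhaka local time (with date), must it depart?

19:24 on September 21

Target arrival in UTC: 01:14 − 3:30 = 21:44 on Sep 21.
Subtract 8 hours and 20 minutes → departure 13:24 UTC on Sep 21.
Dhaka is UTC+6:00: 13:24 + 6:00 = 19:24 on Sep 21.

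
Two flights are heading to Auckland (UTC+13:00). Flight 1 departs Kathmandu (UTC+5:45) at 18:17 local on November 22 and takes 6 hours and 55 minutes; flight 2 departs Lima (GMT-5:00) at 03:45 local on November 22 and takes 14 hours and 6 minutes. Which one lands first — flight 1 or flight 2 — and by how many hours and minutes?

Flight 1 in UTC: 18:17 − 5:45 = 12:32 on Nov 22.
+6 hours and 55 minutes → arrive 19:27 UTC on Nov 22.
Flight 2 in UTC: 03:45 + 5:00 = 08:45 on Nov 22.
+14 hours 6 minutes → arrive 22:51 UTC on Nov 22.
Flight 1 lands earlier by 3 hours 24 minutes.

the first, by 3 hours 24 minutes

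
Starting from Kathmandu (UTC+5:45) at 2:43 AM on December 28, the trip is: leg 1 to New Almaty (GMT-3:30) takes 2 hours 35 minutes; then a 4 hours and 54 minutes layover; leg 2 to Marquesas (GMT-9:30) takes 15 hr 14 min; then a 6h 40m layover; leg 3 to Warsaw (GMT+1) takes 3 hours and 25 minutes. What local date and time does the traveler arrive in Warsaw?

6:46 AM on Dec 29

Convert departure to UTC: 2:43 AM − 5:45 = 8:58 PM UTC on Dec 27.
Add 2 hours 35 minutes leg 1 → 11:33 PM UTC.
Add 4 hours 54 minutes layover in New Almaty → 4:27 AM UTC (Dec 28).
Add 15 hours 14 minutes leg 2 → 7:41 PM UTC.
Add 6 hours and 40 minutes layover in Marquesas → 2:21 AM UTC (Dec 29).
Add 3 hours and 25 minutes leg 3 → 5:46 AM UTC.
Warsaw is UTC+1:00, so local arrival = 5:46 AM + 1:00 = 6:46 AM on Dec 29.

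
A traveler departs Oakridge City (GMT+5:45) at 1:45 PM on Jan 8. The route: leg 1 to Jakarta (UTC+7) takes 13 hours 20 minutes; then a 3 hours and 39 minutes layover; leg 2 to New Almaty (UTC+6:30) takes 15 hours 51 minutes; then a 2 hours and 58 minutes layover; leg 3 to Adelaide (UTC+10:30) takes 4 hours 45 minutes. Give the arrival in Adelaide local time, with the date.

Convert departure to UTC: 1:45 PM − 5:45 = 8:00 AM UTC on Jan 8.
Add 13 hours and 20 minutes leg 1 → 9:20 PM UTC.
Add 3 hours 39 minutes layover in Jakarta → 12:59 AM UTC (Jan 9).
Add 15 hours 51 minutes leg 2 → 4:50 PM UTC.
Add 2 hours 58 minutes layover in New Almaty → 7:48 PM UTC.
Add 4 hours 45 minutes leg 3 → 12:33 AM UTC (Jan 10).
Adelaide is UTC+10:30, so local arrival = 12:33 AM + 10:30 = 11:03 AM on Jan 10.

11:03 AM on Jan 10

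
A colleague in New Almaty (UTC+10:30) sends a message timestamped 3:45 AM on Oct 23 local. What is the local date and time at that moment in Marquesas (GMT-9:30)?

7:45 AM on October 22

In UTC: 3:45 AM − 10:30 = 5:15 PM on Oct 22.
Marquesas is UTC−9:30: 5:15 PM − 9:30 = 7:45 AM on Oct 22.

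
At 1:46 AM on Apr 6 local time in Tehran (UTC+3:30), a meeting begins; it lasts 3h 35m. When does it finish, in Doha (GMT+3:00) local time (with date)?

4:51 AM on April 6

Convert start to UTC: 1:46 AM − 3:30 = 10:16 PM UTC on Apr 5.
Add 3 hours 35 minutes duration → 1:51 AM UTC (Apr 6).
Doha is UTC+3:00, so local end time = 1:51 AM + 3:00 = 4:51 AM on Apr 6.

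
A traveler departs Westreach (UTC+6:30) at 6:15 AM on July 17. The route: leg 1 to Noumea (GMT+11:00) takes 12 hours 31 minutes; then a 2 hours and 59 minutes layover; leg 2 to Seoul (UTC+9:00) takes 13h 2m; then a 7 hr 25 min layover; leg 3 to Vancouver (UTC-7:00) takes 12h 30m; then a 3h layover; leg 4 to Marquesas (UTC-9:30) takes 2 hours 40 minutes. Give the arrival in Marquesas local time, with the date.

8:22 PM on Jul 18

Convert departure to UTC: 6:15 AM − 6:30 = 11:45 PM UTC on Jul 16.
Add 12 hours 31 minutes leg 1 → 12:16 PM UTC (Jul 17).
Add 2 hours and 59 minutes layover in Noumea → 3:15 PM UTC.
Add 13 hours and 2 minutes leg 2 → 4:17 AM UTC (Jul 18).
Add 7 hours and 25 minutes layover in Seoul → 11:42 AM UTC.
Add 12 hours 30 minutes leg 3 → 12:12 AM UTC (Jul 19).
Add 3 hours layover in Vancouver → 3:12 AM UTC.
Add 2 hours and 40 minutes leg 4 → 5:52 AM UTC.
Marquesas is UTC−9:30, so local arrival = 5:52 AM − 9:30 = 8:22 PM on Jul 18.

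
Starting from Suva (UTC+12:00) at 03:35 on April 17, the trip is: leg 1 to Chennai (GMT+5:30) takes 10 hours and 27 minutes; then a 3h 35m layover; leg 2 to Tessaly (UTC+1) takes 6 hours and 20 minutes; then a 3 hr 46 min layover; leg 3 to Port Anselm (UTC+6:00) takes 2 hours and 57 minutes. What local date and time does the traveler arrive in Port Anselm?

00:40 on April 18

Convert departure to UTC: 03:35 − 12:00 = 15:35 UTC on Apr 16.
Add 10 hours 27 minutes leg 1 → 02:02 UTC (Apr 17).
Add 3 hours and 35 minutes layover in Chennai → 05:37 UTC.
Add 6 hours and 20 minutes leg 2 → 11:57 UTC.
Add 3 hours and 46 minutes layover in Tessaly → 15:43 UTC.
Add 2 hours 57 minutes leg 3 → 18:40 UTC.
Port Anselm is UTC+6:00, so local arrival = 18:40 + 6:00 = 00:40 on Apr 18.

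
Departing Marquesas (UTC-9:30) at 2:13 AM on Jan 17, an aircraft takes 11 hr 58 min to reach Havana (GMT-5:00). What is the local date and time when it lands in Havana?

6:41 PM on January 17

Convert departure to UTC: 2:13 AM + 9:30 = 11:43 AM UTC on Jan 17.
Add 11 hours and 58 minutes travel time → 11:41 PM UTC.
Havana is UTC−5:00, so local arrival = 11:41 PM − 5:00 = 6:41 PM on Jan 17.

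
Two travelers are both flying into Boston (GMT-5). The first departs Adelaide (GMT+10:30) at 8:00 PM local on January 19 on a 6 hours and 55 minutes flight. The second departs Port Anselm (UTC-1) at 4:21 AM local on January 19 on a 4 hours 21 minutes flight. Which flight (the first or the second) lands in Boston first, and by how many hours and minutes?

Flight 1 in UTC: 8:00 PM − 10:30 = 9:30 AM on Jan 19.
+6 hours 55 minutes → arrive 4:25 PM UTC on Jan 19.
Flight 2 in UTC: 4:21 AM + 1:00 = 5:21 AM on Jan 19.
+4 hours and 21 minutes → arrive 9:42 AM UTC on Jan 19.
Flight 2 lands earlier by 6 hours 43 minutes.

the second, by 6 hours 43 minutes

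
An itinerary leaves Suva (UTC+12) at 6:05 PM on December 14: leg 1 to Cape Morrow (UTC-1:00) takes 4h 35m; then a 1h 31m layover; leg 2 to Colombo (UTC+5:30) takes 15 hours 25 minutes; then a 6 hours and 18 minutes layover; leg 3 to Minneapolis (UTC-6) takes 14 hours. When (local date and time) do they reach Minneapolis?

Convert departure to UTC: 6:05 PM − 12:00 = 6:05 AM UTC on Dec 14.
Add 4 hours and 35 minutes leg 1 → 10:40 AM UTC.
Add 1 hour 31 minutes layover in Cape Morrow → 12:11 PM UTC.
Add 15 hours and 25 minutes leg 2 → 3:36 AM UTC (Dec 15).
Add 6 hours and 18 minutes layover in Colombo → 9:54 AM UTC.
Add 14 hours leg 3 → 11:54 PM UTC.
Minneapolis is UTC−6:00, so local arrival = 11:54 PM − 6:00 = 5:54 PM on Dec 15.

5:54 PM on December 15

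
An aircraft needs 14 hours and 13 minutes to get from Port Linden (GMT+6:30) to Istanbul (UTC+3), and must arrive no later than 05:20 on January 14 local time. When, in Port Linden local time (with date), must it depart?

Target arrival in UTC: 05:20 − 3:00 = 02:20 on Jan 14.
Subtract 14 hours 13 minutes → departure 12:07 UTC on Jan 13.
Port Linden is UTC+6:30: 12:07 + 6:30 = 18:37 on Jan 13.

18:37 on January 13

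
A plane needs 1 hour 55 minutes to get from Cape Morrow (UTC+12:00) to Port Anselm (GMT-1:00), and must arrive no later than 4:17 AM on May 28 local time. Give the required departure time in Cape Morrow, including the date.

3:22 PM on May 28

Target arrival in UTC: 4:17 AM + 1:00 = 5:17 AM on May 28.
Subtract 1 hour and 55 minutes → departure 3:22 AM UTC on May 28.
Cape Morrow is UTC+12:00: 3:22 AM + 12:00 = 3:22 PM on May 28.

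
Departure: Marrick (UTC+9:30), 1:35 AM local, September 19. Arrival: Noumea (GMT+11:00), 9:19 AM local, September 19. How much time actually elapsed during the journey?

Departure in UTC: 1:35 AM − 9:30 = 4:05 PM on Sep 18.
Arrival in UTC: 9:19 AM − 11:00 = 10:19 PM on Sep 18.
Elapsed = 10:19 PM − 4:05 PM = 6 hours 14 minutes.

6 hours 14 minutes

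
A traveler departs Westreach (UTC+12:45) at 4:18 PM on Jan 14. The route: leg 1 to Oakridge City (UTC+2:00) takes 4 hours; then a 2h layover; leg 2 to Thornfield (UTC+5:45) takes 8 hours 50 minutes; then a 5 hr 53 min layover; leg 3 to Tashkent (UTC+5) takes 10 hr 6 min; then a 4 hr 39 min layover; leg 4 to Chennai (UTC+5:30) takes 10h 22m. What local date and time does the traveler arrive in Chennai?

Convert departure to UTC: 4:18 PM − 12:45 = 3:33 AM UTC on Jan 14.
Add 4 hours leg 1 → 7:33 AM UTC.
Add 2 hours layover in Oakridge City → 9:33 AM UTC.
Add 8 hours 50 minutes leg 2 → 6:23 PM UTC.
Add 5 hours 53 minutes layover in Thornfield → 12:16 AM UTC (Jan 15).
Add 10 hours and 6 minutes leg 3 → 10:22 AM UTC.
Add 4 hours and 39 minutes layover in Tashkent → 3:01 PM UTC.
Add 10 hours 22 minutes leg 4 → 1:23 AM UTC (Jan 16).
Chennai is UTC+5:30, so local arrival = 1:23 AM + 5:30 = 6:53 AM on Jan 16.

6:53 AM on January 16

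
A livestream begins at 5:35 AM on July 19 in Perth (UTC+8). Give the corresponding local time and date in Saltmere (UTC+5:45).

In UTC: 5:35 AM − 8:00 = 9:35 PM on Jul 18.
Saltmere is UTC+5:45: 9:35 PM + 5:45 = 3:20 AM on Jul 19.

3:20 AM on Jul 19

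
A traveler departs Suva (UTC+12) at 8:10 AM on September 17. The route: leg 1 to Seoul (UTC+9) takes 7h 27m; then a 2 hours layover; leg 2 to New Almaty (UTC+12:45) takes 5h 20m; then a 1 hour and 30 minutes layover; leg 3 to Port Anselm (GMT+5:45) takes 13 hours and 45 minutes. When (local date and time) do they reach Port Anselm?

Convert departure to UTC: 8:10 AM − 12:00 = 8:10 PM UTC on Sep 16.
Add 7 hours 27 minutes leg 1 → 3:37 AM UTC (Sep 17).
Add 2 hours layover in Seoul → 5:37 AM UTC.
Add 5 hours and 20 minutes leg 2 → 10:57 AM UTC.
Add 1 hour 30 minutes layover in New Almaty → 12:27 PM UTC.
Add 13 hours and 45 minutes leg 3 → 2:12 AM UTC (Sep 18).
Port Anselm is UTC+5:45, so local arrival = 2:12 AM + 5:45 = 7:57 AM on Sep 18.

7:57 AM on Sep 18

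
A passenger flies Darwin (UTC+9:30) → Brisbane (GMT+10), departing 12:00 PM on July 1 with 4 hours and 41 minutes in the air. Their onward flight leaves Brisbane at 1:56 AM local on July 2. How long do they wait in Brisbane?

8 hours 45 minutes

Convert departure to UTC: 12:00 PM − 9:30 = 2:30 AM UTC on Jul 1.
Add 4 hours and 41 minutes flight time → 7:11 AM UTC.
Brisbane is UTC+10:00, so local arrival = 7:11 AM + 10:00 = 5:11 PM on Jul 1.
Layover = 1:56 AM − 5:11 PM (+1 day) = 8 hours 45 minutes.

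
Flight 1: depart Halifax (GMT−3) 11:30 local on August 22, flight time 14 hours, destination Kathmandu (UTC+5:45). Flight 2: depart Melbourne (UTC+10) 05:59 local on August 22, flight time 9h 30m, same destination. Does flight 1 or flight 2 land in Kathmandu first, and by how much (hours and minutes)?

the second, by 23 hours 1 minute

Flight 1 in UTC: 11:30 + 3:00 = 14:30 on Aug 22.
+14 hours → arrive 04:30 UTC on Aug 23.
Flight 2 in UTC: 05:59 − 10:00 = 19:59 on Aug 21.
+9 hours 30 minutes → arrive 05:29 UTC on Aug 22.
Flight 2 lands earlier by 23 hours 1 minute.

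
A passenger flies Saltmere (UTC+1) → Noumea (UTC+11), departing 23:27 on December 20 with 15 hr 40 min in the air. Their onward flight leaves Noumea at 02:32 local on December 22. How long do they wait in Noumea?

Convert departure to UTC: 23:27 − 1:00 = 22:27 UTC on Dec 20.
Add 15 hours 40 minutes flight time → 14:07 UTC (Dec 21).
Noumea is UTC+11:00, so local arrival = 14:07 + 11:00 = 01:07 on Dec 22.
Layover = 02:32 − 01:07 = 1 hour 25 minutes.

1 hour 25 minutes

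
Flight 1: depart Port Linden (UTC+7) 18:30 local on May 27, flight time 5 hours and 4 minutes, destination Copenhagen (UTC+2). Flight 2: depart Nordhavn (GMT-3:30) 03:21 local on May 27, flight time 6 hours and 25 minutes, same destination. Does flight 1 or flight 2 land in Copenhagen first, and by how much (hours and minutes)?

the second, by 3 hours 18 minutes

Flight 1 in UTC: 18:30 − 7:00 = 11:30 on May 27.
+5 hours and 4 minutes → arrive 16:34 UTC on May 27.
Flight 2 in UTC: 03:21 + 3:30 = 06:51 on May 27.
+6 hours 25 minutes → arrive 13:16 UTC on May 27.
Flight 2 lands earlier by 3 hours 18 minutes.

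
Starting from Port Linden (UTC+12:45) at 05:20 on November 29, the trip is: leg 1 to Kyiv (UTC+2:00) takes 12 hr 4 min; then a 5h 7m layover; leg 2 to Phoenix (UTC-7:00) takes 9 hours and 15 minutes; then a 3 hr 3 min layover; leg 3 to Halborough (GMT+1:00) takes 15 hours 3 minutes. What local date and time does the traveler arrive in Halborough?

14:07 on Nov 30

Convert departure to UTC: 05:20 − 12:45 = 16:35 UTC on Nov 28.
Add 12 hours 4 minutes leg 1 → 04:39 UTC (Nov 29).
Add 5 hours and 7 minutes layover in Kyiv → 09:46 UTC.
Add 9 hours and 15 minutes leg 2 → 19:01 UTC.
Add 3 hours and 3 minutes layover in Phoenix → 22:04 UTC.
Add 15 hours 3 minutes leg 3 → 13:07 UTC (Nov 30).
Halborough is UTC+1:00, so local arrival = 13:07 + 1:00 = 14:07 on Nov 30.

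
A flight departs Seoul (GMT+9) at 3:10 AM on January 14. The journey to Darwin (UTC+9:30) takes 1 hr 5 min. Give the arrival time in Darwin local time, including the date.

4:45 AM on January 14

Darwin is 0:30 ahead of Seoul.
After 1 hour 5 minutes it is 4:15 AM in Seoul.
Shift by the zone difference: 4:15 AM + 0:30 = 4:45 AM on Jan 14 in Darwin.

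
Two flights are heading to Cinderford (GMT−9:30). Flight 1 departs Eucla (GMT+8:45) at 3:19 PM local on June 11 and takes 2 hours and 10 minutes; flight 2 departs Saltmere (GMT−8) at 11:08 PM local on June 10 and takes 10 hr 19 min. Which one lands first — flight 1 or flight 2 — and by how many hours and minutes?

the first, by 8 hours 43 minutes

Flight 1 in UTC: 3:19 PM − 8:45 = 6:34 AM on Jun 11.
+2 hours and 10 minutes → arrive 8:44 AM UTC on Jun 11.
Flight 2 in UTC: 11:08 PM + 8:00 = 7:08 AM on Jun 11.
+10 hours and 19 minutes → arrive 5:27 PM UTC on Jun 11.
Flight 1 lands earlier by 8 hours 43 minutes.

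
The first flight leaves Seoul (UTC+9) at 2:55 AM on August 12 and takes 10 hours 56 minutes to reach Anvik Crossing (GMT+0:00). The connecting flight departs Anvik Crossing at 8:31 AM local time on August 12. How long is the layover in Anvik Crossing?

Convert departure to UTC: 2:55 AM − 9:00 = 5:55 PM UTC on Aug 11.
Add 10 hours and 56 minutes flight time → 4:51 AM UTC (Aug 12).
Anvik Crossing is UTC+0, so local arrival is the same: 4:51 AM on Aug 12.
Layover = 8:31 AM − 4:51 AM = 3 hours 40 minutes.

3 hours 40 minutes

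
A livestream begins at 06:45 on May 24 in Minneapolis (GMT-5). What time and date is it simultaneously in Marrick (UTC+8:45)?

In UTC: 06:45 + 5:00 = 11:45 on May 24.
Marrick is UTC+8:45: 11:45 + 8:45 = 20:30 on May 24.

20:30 on May 24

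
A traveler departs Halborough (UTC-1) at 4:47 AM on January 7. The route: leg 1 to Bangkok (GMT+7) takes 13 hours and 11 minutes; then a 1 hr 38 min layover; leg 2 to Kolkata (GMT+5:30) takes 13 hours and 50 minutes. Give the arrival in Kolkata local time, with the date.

Convert departure to UTC: 4:47 AM + 1:00 = 5:47 AM UTC on Jan 7.
Add 13 hours 11 minutes leg 1 → 6:58 PM UTC.
Add 1 hour 38 minutes layover in Bangkok → 8:36 PM UTC.
Add 13 hours and 50 minutes leg 2 → 10:26 AM UTC (Jan 8).
Kolkata is UTC+5:30, so local arrival = 10:26 AM + 5:30 = 3:56 PM on Jan 8.

3:56 PM on January 8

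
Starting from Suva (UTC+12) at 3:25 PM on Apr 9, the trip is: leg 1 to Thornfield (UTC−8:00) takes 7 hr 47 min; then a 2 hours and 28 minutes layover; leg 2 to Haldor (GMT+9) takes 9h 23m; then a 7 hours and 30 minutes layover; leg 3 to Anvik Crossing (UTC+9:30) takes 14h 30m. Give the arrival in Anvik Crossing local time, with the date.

6:33 AM on April 11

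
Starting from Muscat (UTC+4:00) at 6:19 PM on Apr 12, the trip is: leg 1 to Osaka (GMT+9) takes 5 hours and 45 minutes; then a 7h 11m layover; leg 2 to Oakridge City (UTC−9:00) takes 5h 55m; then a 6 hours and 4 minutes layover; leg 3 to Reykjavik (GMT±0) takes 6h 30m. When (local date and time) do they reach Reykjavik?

Convert departure to UTC: 6:19 PM − 4:00 = 2:19 PM UTC on Apr 12.
Add 5 hours 45 minutes leg 1 → 8:04 PM UTC.
Add 7 hours 11 minutes layover in Osaka → 3:15 AM UTC (Apr 13).
Add 5 hours 55 minutes leg 2 → 9:10 AM UTC.
Add 6 hours and 4 minutes layover in Oakridge City → 3:14 PM UTC.
Add 6 hours and 30 minutes leg 3 → 9:44 PM UTC.
Reykjavik is UTC+0, so local arrival is the same: 9:44 PM on Apr 13.

9:44 PM on April 13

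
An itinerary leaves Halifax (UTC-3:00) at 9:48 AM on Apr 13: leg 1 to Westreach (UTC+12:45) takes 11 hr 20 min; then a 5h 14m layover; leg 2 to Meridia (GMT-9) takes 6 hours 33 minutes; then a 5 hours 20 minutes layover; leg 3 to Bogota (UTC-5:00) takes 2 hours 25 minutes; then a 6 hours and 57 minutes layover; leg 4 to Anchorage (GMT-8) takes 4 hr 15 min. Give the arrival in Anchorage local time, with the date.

10:52 PM on Apr 14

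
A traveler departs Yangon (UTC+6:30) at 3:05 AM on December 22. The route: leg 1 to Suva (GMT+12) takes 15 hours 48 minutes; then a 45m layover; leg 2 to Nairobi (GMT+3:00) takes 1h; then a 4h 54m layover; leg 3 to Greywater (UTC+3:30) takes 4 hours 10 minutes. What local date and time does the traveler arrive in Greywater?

2:42 AM on Dec 23

Convert departure to UTC: 3:05 AM − 6:30 = 8:35 PM UTC on Dec 21.
Add 15 hours 48 minutes leg 1 → 12:23 PM UTC (Dec 22).
Add 45 minutes layover in Suva → 1:08 PM UTC.
Add 1 hour leg 2 → 2:08 PM UTC.
Add 4 hours 54 minutes layover in Nairobi → 7:02 PM UTC.
Add 4 hours and 10 minutes leg 3 → 11:12 PM UTC.
Greywater is UTC+3:30, so local arrival = 11:12 PM + 3:30 = 2:42 AM on Dec 23.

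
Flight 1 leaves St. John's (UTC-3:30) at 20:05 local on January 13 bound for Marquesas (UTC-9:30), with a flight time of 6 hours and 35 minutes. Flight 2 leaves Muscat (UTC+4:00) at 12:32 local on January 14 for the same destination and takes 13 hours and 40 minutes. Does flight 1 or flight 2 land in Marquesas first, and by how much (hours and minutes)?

Flight 1 in UTC: 20:05 + 3:30 = 23:35 on Jan 13.
+6 hours and 35 minutes → arrive 06:10 UTC on Jan 14.
Flight 2 in UTC: 12:32 − 4:00 = 08:32 on Jan 14.
+13 hours and 40 minutes → arrive 22:12 UTC on Jan 14.
Flight 1 lands earlier by 16 hours 2 minutes.

the first, by 16 hours 2 minutes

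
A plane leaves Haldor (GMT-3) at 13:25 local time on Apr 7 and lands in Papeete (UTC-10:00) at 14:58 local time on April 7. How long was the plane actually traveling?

Departure in UTC: 13:25 + 3:00 = 16:25 on Apr 7.
Arrival in UTC: 14:58 + 10:00 = 00:58 on Apr 8.
Elapsed = 00:58 − 16:25 (+1 day) = 8 hours 33 minutes.

8 hours 33 minutes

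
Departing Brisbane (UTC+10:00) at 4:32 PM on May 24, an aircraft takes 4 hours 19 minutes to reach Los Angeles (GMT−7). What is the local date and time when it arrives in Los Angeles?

Convert departure to UTC: 4:32 PM − 10:00 = 6:32 AM UTC on May 24.
Add 4 hours and 19 minutes travel time → 10:51 AM UTC.
Los Angeles is UTC−7:00, so local arrival = 10:51 AM − 7:00 = 3:51 AM on May 24.

3:51 AM on May 24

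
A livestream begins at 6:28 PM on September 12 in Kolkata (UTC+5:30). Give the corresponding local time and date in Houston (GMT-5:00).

7:58 AM on September 12

In UTC: 6:28 PM − 5:30 = 12:58 PM on Sep 12.
Houston is UTC−5:00: 12:58 PM − 5:00 = 7:58 AM on Sep 12.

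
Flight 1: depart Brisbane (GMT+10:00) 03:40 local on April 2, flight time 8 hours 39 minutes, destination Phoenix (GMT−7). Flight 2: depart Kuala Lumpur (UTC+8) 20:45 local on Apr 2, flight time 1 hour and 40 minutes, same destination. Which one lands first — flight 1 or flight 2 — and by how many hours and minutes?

the first, by 12 hours 6 minutes

Flight 1 in UTC: 03:40 − 10:00 = 17:40 on Apr 1.
+8 hours and 39 minutes → arrive 02:19 UTC on Apr 2.
Flight 2 in UTC: 20:45 − 8:00 = 12:45 on Apr 2.
+1 hour 40 minutes → arrive 14:25 UTC on Apr 2.
Flight 1 lands earlier by 12 hours 6 minutes.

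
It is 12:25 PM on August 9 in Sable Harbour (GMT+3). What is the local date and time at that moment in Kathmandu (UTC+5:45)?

In UTC: 12:25 PM − 3:00 = 9:25 AM on Aug 9.
Kathmandu is UTC+5:45: 9:25 AM + 5:45 = 3:10 PM on Aug 9.

3:10 PM on August 9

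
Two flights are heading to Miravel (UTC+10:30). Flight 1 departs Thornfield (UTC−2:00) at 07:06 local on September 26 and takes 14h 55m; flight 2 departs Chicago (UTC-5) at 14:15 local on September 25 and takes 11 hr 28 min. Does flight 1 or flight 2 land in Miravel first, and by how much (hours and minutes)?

the second, by 17 hours 18 minutes

Flight 1 in UTC: 07:06 + 2:00 = 09:06 on Sep 26.
+14 hours 55 minutes → arrive 00:01 UTC on Sep 27.
Flight 2 in UTC: 14:15 + 5:00 = 19:15 on Sep 25.
+11 hours and 28 minutes → arrive 06:43 UTC on Sep 26.
Flight 2 lands earlier by 17 hours 18 minutes.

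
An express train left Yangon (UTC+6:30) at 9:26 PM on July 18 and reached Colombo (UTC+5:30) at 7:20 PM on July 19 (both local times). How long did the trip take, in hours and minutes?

Colombo is 1:00 behind Yangon.
Clock-face elapsed time (ignoring zones) is 21 hours 54 minutes.
Actual elapsed = 21 hours 54 minutes + 1:00 = 22 hours 54 minutes.

22 hours 54 minutes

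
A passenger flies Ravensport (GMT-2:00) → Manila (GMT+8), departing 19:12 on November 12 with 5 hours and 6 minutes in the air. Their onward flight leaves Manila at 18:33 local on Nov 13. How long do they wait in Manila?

8 hours 15 minutes

Convert departure to UTC: 19:12 + 2:00 = 21:12 UTC on Nov 12.
Add 5 hours 6 minutes flight time → 02:18 UTC (Nov 13).
Manila is UTC+8:00, so local arrival = 02:18 + 8:00 = 10:18 on Nov 13.
Layover = 18:33 − 10:18 = 8 hours 15 minutes.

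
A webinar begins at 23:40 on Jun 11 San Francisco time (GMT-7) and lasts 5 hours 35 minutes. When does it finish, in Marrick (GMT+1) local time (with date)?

13:15 on Jun 12

Convert start to UTC: 23:40 + 7:00 = 06:40 UTC on Jun 12.
Add 5 hours and 35 minutes duration → 12:15 UTC.
Marrick is UTC+1:00, so local end time = 12:15 + 1:00 = 13:15 on Jun 12.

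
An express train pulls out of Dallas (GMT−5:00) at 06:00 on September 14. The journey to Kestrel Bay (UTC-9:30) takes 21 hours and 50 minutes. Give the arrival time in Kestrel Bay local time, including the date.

23:20 on September 14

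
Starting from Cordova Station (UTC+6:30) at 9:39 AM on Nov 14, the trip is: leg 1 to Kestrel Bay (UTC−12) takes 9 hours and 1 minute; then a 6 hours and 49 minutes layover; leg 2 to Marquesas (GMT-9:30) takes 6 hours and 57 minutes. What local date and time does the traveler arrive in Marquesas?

4:26 PM on November 14

Convert departure to UTC: 9:39 AM − 6:30 = 3:09 AM UTC on Nov 14.
Add 9 hours 1 minute leg 1 → 12:10 PM UTC.
Add 6 hours and 49 minutes layover in Kestrel Bay → 6:59 PM UTC.
Add 6 hours 57 minutes leg 2 → 1:56 AM UTC (Nov 15).
Marquesas is UTC−9:30, so local arrival = 1:56 AM − 9:30 = 4:26 PM on Nov 14.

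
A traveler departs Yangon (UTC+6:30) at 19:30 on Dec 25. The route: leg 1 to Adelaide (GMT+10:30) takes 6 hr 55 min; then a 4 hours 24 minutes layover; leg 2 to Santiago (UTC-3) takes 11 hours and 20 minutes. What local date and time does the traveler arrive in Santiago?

08:39 on December 26

Convert departure to UTC: 19:30 − 6:30 = 13:00 UTC on Dec 25.
Add 6 hours and 55 minutes leg 1 → 19:55 UTC.
Add 4 hours and 24 minutes layover in Adelaide → 00:19 UTC (Dec 26).
Add 11 hours and 20 minutes leg 2 → 11:39 UTC.
Santiago is UTC−3:00, so local arrival = 11:39 − 3:00 = 08:39 on Dec 26.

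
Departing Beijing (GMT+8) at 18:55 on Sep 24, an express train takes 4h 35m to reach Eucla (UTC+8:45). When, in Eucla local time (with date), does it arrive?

00:15 on September 25

Eucla is 0:45 ahead of Beijing.
After 4 hours 35 minutes it is 23:30 in Beijing.
Shift by the zone difference: 23:30 + 0:45 = 00:15 on Sep 25 in Eucla.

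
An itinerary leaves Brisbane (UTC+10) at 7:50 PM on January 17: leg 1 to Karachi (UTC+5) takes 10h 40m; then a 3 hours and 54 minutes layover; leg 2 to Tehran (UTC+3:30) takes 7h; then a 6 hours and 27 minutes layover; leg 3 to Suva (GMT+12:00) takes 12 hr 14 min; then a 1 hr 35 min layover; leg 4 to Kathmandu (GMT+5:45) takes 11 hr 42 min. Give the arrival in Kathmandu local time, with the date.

9:07 PM on Jan 19

Convert departure to UTC: 7:50 PM − 10:00 = 9:50 AM UTC on Jan 17.
Add 10 hours and 40 minutes leg 1 → 8:30 PM UTC.
Add 3 hours 54 minutes layover in Karachi → 12:24 AM UTC (Jan 18).
Add 7 hours leg 2 → 7:24 AM UTC.
Add 6 hours and 27 minutes layover in Tehran → 1:51 PM UTC.
Add 12 hours 14 minutes leg 3 → 2:05 AM UTC (Jan 19).
Add 1 hour 35 minutes layover in Suva → 3:40 AM UTC.
Add 11 hours and 42 minutes leg 4 → 3:22 PM UTC.
Kathmandu is UTC+5:45, so local arrival = 3:22 PM + 5:45 = 9:07 PM on Jan 19.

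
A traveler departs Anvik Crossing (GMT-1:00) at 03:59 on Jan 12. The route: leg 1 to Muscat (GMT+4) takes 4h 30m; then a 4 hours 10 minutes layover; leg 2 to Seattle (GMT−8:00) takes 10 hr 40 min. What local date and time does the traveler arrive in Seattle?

Convert departure to UTC: 03:59 + 1:00 = 04:59 UTC on Jan 12.
Add 4 hours 30 minutes leg 1 → 09:29 UTC.
Add 4 hours 10 minutes layover in Muscat → 13:39 UTC.
Add 10 hours and 40 minutes leg 2 → 00:19 UTC (Jan 13).
Seattle is UTC−8:00, so local arrival = 00:19 − 8:00 = 16:19 on Jan 12.

16:19 on January 12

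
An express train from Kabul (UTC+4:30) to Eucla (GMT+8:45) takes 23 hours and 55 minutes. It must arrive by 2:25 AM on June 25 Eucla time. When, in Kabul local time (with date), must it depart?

Target arrival in UTC: 2:25 AM − 8:45 = 5:40 PM on Jun 24.
Subtract 23 hours 55 minutes → departure 5:45 PM UTC on Jun 23.
Kabul is UTC+4:30: 5:45 PM + 4:30 = 10:15 PM on Jun 23.

10:15 PM on June 23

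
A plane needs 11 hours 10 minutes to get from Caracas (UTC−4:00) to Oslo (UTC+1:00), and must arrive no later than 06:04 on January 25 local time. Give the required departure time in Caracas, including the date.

13:54 on January 24

Target arrival in UTC: 06:04 − 1:00 = 05:04 on Jan 25.
Subtract 11 hours 10 minutes → departure 17:54 UTC on Jan 24.
Caracas is UTC−4:00: 17:54 − 4:00 = 13:54 on Jan 24.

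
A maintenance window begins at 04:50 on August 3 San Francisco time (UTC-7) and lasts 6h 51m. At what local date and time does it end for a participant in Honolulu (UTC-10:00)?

08:41 on August 3

Convert start to UTC: 04:50 + 7:00 = 11:50 UTC on Aug 3.
Add 6 hours 51 minutes duration → 18:41 UTC.
Honolulu is UTC−10:00, so local end time = 18:41 − 10:00 = 08:41 on Aug 3.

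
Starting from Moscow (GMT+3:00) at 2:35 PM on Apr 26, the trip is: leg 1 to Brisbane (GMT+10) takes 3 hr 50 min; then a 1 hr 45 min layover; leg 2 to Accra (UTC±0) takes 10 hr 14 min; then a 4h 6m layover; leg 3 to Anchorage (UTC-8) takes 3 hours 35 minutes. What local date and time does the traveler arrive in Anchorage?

3:05 AM on Apr 27

Convert departure to UTC: 2:35 PM − 3:00 = 11:35 AM UTC on Apr 26.
Add 3 hours 50 minutes leg 1 → 3:25 PM UTC.
Add 1 hour and 45 minutes layover in Brisbane → 5:10 PM UTC.
Add 10 hours and 14 minutes leg 2 → 3:24 AM UTC (Apr 27).
Add 4 hours and 6 minutes layover in Accra → 7:30 AM UTC.
Add 3 hours and 35 minutes leg 3 → 11:05 AM UTC.
Anchorage is UTC−8:00, so local arrival = 11:05 AM − 8:00 = 3:05 AM on Apr 27.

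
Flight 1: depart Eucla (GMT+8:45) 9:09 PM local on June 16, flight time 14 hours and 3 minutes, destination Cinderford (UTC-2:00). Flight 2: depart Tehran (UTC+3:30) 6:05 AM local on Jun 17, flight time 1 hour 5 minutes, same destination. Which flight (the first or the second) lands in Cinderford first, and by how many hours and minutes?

Flight 1 in UTC: 9:09 PM − 8:45 = 12:24 PM on Jun 16.
+14 hours and 3 minutes → arrive 2:27 AM UTC on Jun 17.
Flight 2 in UTC: 6:05 AM − 3:30 = 2:35 AM on Jun 17.
+1 hour and 5 minutes → arrive 3:40 AM UTC on Jun 17.
Flight 1 lands earlier by 1 hour 13 minutes.

the first, by 1 hour 13 minutes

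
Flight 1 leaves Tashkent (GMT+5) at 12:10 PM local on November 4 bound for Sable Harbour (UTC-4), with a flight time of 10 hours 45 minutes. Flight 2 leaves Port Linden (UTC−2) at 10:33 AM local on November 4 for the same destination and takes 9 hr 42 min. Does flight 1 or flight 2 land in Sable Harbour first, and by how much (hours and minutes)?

the first, by 4 hours 20 minutes

Flight 1 in UTC: 12:10 PM − 5:00 = 7:10 AM on Nov 4.
+10 hours and 45 minutes → arrive 5:55 PM UTC on Nov 4.
Flight 2 in UTC: 10:33 AM + 2:00 = 12:33 PM on Nov 4.
+9 hours 42 minutes → arrive 10:15 PM UTC on Nov 4.
Flight 1 lands earlier by 4 hours 20 minutes.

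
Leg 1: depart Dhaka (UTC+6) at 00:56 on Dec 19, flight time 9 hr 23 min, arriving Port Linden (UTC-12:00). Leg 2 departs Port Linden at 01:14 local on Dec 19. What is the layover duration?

Convert departure to UTC: 00:56 − 6:00 = 18:56 UTC on Dec 18.
Add 9 hours and 23 minutes flight time → 04:19 UTC (Dec 19).
Port Linden is UTC−12:00, so local arrival = 04:19 − 12:00 = 16:19 on Dec 18.
Layover = 01:14 − 16:19 (+1 day) = 8 hours 55 minutes.

8 hours 55 minutes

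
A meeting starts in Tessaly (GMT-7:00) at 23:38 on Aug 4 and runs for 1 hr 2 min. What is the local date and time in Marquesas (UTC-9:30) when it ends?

22:10 on August 4

Convert start to UTC: 23:38 + 7:00 = 06:38 UTC on Aug 5.
Add 1 hour and 2 minutes duration → 07:40 UTC.
Marquesas is UTC−9:30, so local end time = 07:40 − 9:30 = 22:10 on Aug 4.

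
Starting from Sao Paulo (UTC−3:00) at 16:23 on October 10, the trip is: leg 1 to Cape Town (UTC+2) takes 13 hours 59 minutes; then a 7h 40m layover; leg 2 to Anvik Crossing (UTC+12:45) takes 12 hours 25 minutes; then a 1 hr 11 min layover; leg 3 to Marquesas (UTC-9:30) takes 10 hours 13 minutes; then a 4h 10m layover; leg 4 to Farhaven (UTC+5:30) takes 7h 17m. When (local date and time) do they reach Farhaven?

Convert departure to UTC: 16:23 + 3:00 = 19:23 UTC on Oct 10.
Add 13 hours and 59 minutes leg 1 → 09:22 UTC (Oct 11).
Add 7 hours and 40 minutes layover in Cape Town → 17:02 UTC.
Add 12 hours and 25 minutes leg 2 → 05:27 UTC (Oct 12).
Add 1 hour and 11 minutes layover in Anvik Crossing → 06:38 UTC.
Add 10 hours 13 minutes leg 3 → 16:51 UTC.
Add 4 hours and 10 minutes layover in Marquesas → 21:01 UTC.
Add 7 hours 17 minutes leg 4 → 04:18 UTC (Oct 13).
Farhaven is UTC+5:30, so local arrival = 04:18 + 5:30 = 09:48 on Oct 13.

09:48 on October 13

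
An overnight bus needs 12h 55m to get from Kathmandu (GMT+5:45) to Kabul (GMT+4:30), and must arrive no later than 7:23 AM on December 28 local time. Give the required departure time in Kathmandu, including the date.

Target arrival in UTC: 7:23 AM − 4:30 = 2:53 AM on Dec 28.
Subtract 12 hours 55 minutes → departure 1:58 PM UTC on Dec 27.
Kathmandu is UTC+5:45: 1:58 PM + 5:45 = 7:43 PM on Dec 27.

7:43 PM on Dec 27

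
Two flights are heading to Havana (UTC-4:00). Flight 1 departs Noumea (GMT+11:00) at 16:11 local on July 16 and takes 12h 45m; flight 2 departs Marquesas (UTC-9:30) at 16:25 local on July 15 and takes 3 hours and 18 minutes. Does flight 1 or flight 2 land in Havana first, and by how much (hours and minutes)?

the second, by 12 hours 43 minutes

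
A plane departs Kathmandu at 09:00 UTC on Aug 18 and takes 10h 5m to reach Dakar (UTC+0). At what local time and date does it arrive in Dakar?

19:05 on August 18

Departure is given in UTC: 09:00 on Aug 18.
Add 10 hours 5 minutes → 19:05 UTC.
Dakar is UTC+0, so local arrival is 19:05 on Aug 18.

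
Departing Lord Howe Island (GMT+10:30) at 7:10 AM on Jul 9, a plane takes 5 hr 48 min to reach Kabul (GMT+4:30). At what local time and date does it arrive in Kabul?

Kabul is 6:00 behind Lord Howe Island.
After 5 hours 48 minutes it is 12:58 PM in Lord Howe Island.
Shift by the zone difference: 12:58 PM − 6:00 = 6:58 AM on Jul 9 in Kabul.

6:58 AM on July 9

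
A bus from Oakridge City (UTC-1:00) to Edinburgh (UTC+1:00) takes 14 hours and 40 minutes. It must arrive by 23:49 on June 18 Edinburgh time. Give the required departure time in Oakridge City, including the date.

Target arrival in UTC: 23:49 − 1:00 = 22:49 on Jun 18.
Subtract 14 hours and 40 minutes → departure 08:09 UTC on Jun 18.
Oakridge City is UTC−1:00: 08:09 − 1:00 = 07:09 on Jun 18.

07:09 on Jun 18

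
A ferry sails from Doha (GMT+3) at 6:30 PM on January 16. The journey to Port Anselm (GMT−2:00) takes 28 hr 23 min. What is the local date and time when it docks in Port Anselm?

Convert departure to UTC: 6:30 PM − 3:00 = 3:30 PM UTC on Jan 16.
Add 28 hours and 23 minutes travel time → 7:53 PM UTC (Jan 17).
Port Anselm is UTC−2:00, so local arrival = 7:53 PM − 2:00 = 5:53 PM on Jan 17.

5:53 PM on Jan 17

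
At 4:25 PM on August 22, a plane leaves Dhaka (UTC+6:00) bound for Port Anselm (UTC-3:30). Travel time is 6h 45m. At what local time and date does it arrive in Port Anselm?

1:40 PM on August 22

Port Anselm is 9:30 behind Dhaka.
After 6 hours 45 minutes it is 11:10 PM in Dhaka.
Shift by the zone difference: 11:10 PM − 9:30 = 1:40 PM on Aug 22 in Port Anselm.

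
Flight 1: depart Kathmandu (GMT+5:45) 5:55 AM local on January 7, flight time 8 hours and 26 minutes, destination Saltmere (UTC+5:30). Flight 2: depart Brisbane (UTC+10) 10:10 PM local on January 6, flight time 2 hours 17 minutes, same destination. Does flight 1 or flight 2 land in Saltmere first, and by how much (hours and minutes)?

Flight 1 in UTC: 5:55 AM − 5:45 = 12:10 AM on Jan 7.
+8 hours 26 minutes → arrive 8:36 AM UTC on Jan 7.
Flight 2 in UTC: 10:10 PM − 10:00 = 12:10 PM on Jan 6.
+2 hours and 17 minutes → arrive 2:27 PM UTC on Jan 6.
Flight 2 lands earlier by 18 hours 9 minutes.

the second, by 18 hours 9 minutes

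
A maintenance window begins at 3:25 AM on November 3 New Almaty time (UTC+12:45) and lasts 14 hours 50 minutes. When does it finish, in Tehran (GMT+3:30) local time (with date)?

Tehran is 9:15 behind New Almaty.
After 14 hours 50 minutes it is 6:15 PM in New Almaty.
Shift by the zone difference: 6:15 PM − 9:15 = 9:00 AM on Nov 3 in Tehran.

9:00 AM on November 3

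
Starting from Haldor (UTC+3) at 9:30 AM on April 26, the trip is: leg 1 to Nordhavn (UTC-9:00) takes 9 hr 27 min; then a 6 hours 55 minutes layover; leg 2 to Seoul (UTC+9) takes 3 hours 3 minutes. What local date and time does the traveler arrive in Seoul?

10:55 AM on April 27

Convert departure to UTC: 9:30 AM − 3:00 = 6:30 AM UTC on Apr 26.
Add 9 hours 27 minutes leg 1 → 3:57 PM UTC.
Add 6 hours 55 minutes layover in Nordhavn → 10:52 PM UTC.
Add 3 hours and 3 minutes leg 2 → 1:55 AM UTC (Apr 27).
Seoul is UTC+9:00, so local arrival = 1:55 AM + 9:00 = 10:55 AM on Apr 27.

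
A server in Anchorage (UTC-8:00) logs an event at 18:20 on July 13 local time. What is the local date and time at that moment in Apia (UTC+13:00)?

15:20 on July 14

Apia is 21:00 ahead of Anchorage.
Shift by the zone difference: 18:20 + 21:00 = 15:20 on Jul 14 in Apia.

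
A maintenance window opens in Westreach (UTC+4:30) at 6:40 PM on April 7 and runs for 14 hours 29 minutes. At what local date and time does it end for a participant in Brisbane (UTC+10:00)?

Brisbane is 5:30 ahead of Westreach.
After 14 hours and 29 minutes it is 9:09 AM (Apr 8) in Westreach.
Shift by the zone difference: 9:09 AM + 5:30 = 2:39 PM on Apr 8 in Brisbane.

2:39 PM on Apr 8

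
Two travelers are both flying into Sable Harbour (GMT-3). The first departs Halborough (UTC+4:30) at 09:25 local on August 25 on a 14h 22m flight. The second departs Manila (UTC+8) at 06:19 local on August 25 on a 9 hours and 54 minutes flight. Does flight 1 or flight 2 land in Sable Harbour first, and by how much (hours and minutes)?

Flight 1 in UTC: 09:25 − 4:30 = 04:55 on Aug 25.
+14 hours and 22 minutes → arrive 19:17 UTC on Aug 25.
Flight 2 in UTC: 06:19 − 8:00 = 22:19 on Aug 24.
+9 hours 54 minutes → arrive 08:13 UTC on Aug 25.
Flight 2 lands earlier by 11 hours 4 minutes.

the second, by 11 hours 4 minutes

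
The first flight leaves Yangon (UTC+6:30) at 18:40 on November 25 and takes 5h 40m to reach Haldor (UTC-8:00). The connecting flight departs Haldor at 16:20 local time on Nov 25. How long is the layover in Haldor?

Convert departure to UTC: 18:40 − 6:30 = 12:10 UTC on Nov 25.
Add 5 hours 40 minutes flight time → 17:50 UTC.
Haldor is UTC−8:00, so local arrival = 17:50 − 8:00 = 09:50 on Nov 25.
Layover = 16:20 − 09:50 = 6 hours 30 minutes.

6 hours 30 minutes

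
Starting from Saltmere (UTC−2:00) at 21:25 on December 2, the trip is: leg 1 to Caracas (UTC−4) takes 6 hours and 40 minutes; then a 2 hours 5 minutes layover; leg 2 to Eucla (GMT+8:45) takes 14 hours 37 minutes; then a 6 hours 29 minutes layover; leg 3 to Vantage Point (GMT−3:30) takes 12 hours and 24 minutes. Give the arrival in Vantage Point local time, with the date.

Convert departure to UTC: 21:25 + 2:00 = 23:25 UTC on Dec 2.
Add 6 hours and 40 minutes leg 1 → 06:05 UTC (Dec 3).
Add 2 hours 5 minutes layover in Caracas → 08:10 UTC.
Add 14 hours and 37 minutes leg 2 → 22:47 UTC.
Add 6 hours and 29 minutes layover in Eucla → 05:16 UTC (Dec 4).
Add 12 hours 24 minutes leg 3 → 17:40 UTC.
Vantage Point is UTC−3:30, so local arrival = 17:40 − 3:30 = 14:10 on Dec 4.

14:10 on December 4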